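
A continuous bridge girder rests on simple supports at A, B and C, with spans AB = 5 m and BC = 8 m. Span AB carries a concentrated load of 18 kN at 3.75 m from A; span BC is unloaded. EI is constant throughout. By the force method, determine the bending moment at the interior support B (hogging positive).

M_B = 5.679 kN·m

Insert a hinge at B; M_B is the redundant, and each span becomes simply supported.
End slopes at the hinge B, treating each span as simply supported:
  span AB: point load 18 at a = 3.75: Pab(L + a)/(6LEI) = 24.61/EI
  relative rotation θ_0 = (24.61 + 0)/EI = 24.61/EI
A unit hogging moment at B produces rotation L₁/(3EI) + L₂/(3EI) = 4.333/EI.
Slope continuity at B: θ_0 = M_B·4.333/EI, so M_B = 24.61/4.333 = 5.679 kN·m (hogging).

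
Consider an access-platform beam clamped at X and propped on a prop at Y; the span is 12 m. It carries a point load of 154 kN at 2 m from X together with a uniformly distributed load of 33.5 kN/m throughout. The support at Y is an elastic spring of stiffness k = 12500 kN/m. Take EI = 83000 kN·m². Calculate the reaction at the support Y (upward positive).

Take the reaction at Y as the redundant and release it; the primary structure is a cantilever fixed at X.
Deflection at Y on the released cantilever, summing each load's contribution:
  point load 154 at a = 2: Pa²(3L − a)/(6EI) = 3491/EI
  UDL 33.5: wL⁴/(8EI) = 86832/EI
  δ_0 = 90323/EI
Tip deflection under a unit load at Y: L³/(3EI) = 576/EI.
With EI = 83000 kN·m²: δ_0 = 1.0882 m and δ_{YY} = 0.00694 m/kN.
Compatibility — the spring shortens by R_Y/k under the reaction it provides: δ_0 − R_Y·δ_{YY} = R_Y/k. With 1/k = 0.00008 m/kN, R_Y = δ_0 / (δ_{YY} + 1/k) = 1.0882 / (0.00694 + 0.00008) = 155 kN.

R_Y = 155 kN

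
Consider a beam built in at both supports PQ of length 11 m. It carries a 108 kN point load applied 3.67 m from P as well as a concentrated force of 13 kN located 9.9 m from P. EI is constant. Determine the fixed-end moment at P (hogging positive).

M_P = 177.3 kN·m

Take the two fixed-end moments M_P, M_Q as redundants; the released structure is the simple span PQ.
End rotations of the released simple span under the applied load (×1/EI):
  at P: point load 108 at a = 3.67: Pab(L + b)/(6LEI) = 806.9/EI
  at Q: point load 108 at a = 3.67: Pab(L + a)/(6LEI) = 645.8/EI
  at P: point load 13 at a = 9.9: Pab(L + b)/(6LEI) = 25.95/EI
  at Q: point load 13 at a = 9.9: Pab(L + a)/(6LEI) = 44.83/EI
  θ_P0 = 832.8/EI,  θ_Q0 = 690.6/EI
Flexibility coefficients: a unit moment at one end gives L/(3EI) there and L/(6EI) at the far end, so f₁₁ = f₂₂ = 3.667/EI and f₁₂ = f₂₁ = 1.833/EI.
Compatibility — zero rotation at each built-in end:
  3.667 M_P + 1.833 M_Q = 832.8
  1.833 M_P + 3.667 M_Q = 690.6
Solving the pair gives M_P = 177.3 kN·m and M_Q = 99.7 kN·m (hogging).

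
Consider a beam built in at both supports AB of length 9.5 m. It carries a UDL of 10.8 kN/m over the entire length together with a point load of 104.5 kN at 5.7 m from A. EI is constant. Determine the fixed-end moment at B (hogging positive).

Take the two fixed-end moments M_A, M_B as redundants; the released structure is the simple span AB.
On the primary (simply-supported) span, the end slopes from the loading are:
  at A: UDL 10.8: wL³/(24EI) = 385.8/EI
  at B: UDL 10.8: wL³/(24EI) = 385.8/EI
  at A: point load 104.5 at a = 5.7: Pab(L + b)/(6LEI) = 528.1/EI
  at B: point load 104.5 at a = 5.7: Pab(L + a)/(6LEI) = 603.6/EI
  θ_A0 = 914/EI,  θ_B0 = 989.4/EI
Flexibility coefficients: a unit moment at one end gives L/(3EI) there and L/(6EI) at the far end, so f₁₁ = f₂₂ = 3.167/EI and f₁₂ = f₂₁ = 1.583/EI.
Compatibility — zero rotation at each built-in end:
  3.167 M_A + 1.583 M_B = 914
  1.583 M_A + 3.167 M_B = 989.4
Solving the pair gives M_A = 176.5 kN·m and M_B = 224.2 kN·m (hogging).

M_B = 224.2 kN·m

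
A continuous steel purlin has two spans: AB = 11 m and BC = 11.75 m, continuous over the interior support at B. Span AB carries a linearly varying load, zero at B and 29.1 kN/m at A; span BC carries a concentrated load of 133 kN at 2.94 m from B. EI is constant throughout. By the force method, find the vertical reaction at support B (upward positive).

Take M_B as the redundant. Released structure: two simple spans AB and BC with a hinge at B.
Rotations at B on the released spans (each span's end-slope, ×1/EI):
  span AB: triangular load, peak 29.1: 7w₀L³/(360EI) = 753.1/EI
  span BC: point load 133 at a = 2.94: Pab(L + b)/(6LEI) = 1005/EI
  relative rotation θ_0 = (753.1 + 1005)/EI = 1758/EI
A unit hogging moment at B produces rotation L₁/(3EI) + L₂/(3EI) = 7.583/EI.
Slope continuity at B: θ_0 = M_B·7.583/EI, so M_B = 1758/7.583 = 231.8 kN·m (hogging).
Span AB, ΣM about A with M_B applied at B: R_B^{AB}·11 = 586.9 + 231.8, so R_B^{AB} = 74.42 kN and R_A = 160.1 − 74.42 = 85.63 kN.
Span BC, ΣM about C: R_B^{BC}·11.75 = 1172 + 231.8, so R_B^{BC} = 119.4 kN and R_C = 133 − 119.4 = 13.55 kN.
R_B = 74.42 + 119.4 = 193.9 kN.

R_B = 193.9 kN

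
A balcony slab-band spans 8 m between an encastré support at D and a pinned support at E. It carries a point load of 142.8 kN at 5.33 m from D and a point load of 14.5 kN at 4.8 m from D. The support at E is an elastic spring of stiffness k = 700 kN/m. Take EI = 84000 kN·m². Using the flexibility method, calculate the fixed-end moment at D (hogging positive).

Choose R_E as the redundant. The primary structure is the cantilever fixed at D.
Free-end deflection of the primary structure under the applied loading (downward +):
  point load 142.8 at a = 5.33: Pa²(3L − a)/(6EI) = 12623/EI
  point load 14.5 at a = 4.8: Pa²(3L − a)/(6EI) = 1069/EI
  δ_0 = 13692/EI
Tip deflection under a unit load at E: L³/(3EI) = 170.7/EI.
With EI = 84000 kN·m²: δ_0 = 0.16301 m and δ_{EE} = 0.002032 m/kN.
Compatibility — the spring shortens by R_E/k under the reaction it provides: δ_0 − R_E·δ_{EE} = R_E/k. With 1/k = 0.001429 m/kN, R_E = δ_0 / (δ_{EE} + 1/k) = 0.16301 / (0.002032 + 0.001429) = 47.11 kN.
Moment equilibrium about D: M_D = Σ(load moments about D) − R_E·L = 830.7 − 47.11×8 = 453.9 kN·m.

M_D = 453.9 kN·m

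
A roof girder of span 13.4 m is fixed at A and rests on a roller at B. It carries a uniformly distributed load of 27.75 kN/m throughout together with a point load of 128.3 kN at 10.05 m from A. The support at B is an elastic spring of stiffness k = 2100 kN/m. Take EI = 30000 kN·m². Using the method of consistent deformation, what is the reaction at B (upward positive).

Choose R_B as the redundant. The primary structure is the cantilever fixed at A.
Primary-structure tip deflection at B by superposition:
  UDL 27.75: wL⁴/(8EI) = 111839/EI
  point load 128.3 at a = 10.05: Pa²(3L − a)/(6EI) = 65117/EI
  δ_0 = 176956/EI
Flexibility coefficient — unit upward force at B: δ_{BB} = L³/(3EI) = 802/EI.
With EI = 30000 kN·m²: δ_0 = 5.8985 m and δ_{BB} = 0.026734 m/kN.
Compatibility — the spring shortens by R_B/k under the reaction it provides: δ_0 − R_B·δ_{BB} = R_B/k. With 1/k = 0.000476 m/kN, R_B = δ_0 / (δ_{BB} + 1/k) = 5.8985 / (0.026734 + 0.000476) = 216.8 kN.

R_B = 216.8 kN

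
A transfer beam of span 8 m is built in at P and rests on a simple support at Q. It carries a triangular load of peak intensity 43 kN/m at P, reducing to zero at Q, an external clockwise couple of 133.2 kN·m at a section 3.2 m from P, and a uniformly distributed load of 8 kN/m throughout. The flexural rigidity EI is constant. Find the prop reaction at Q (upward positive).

Choose R_Q as the redundant. The primary structure is the cantilever fixed at P.
Primary-structure tip deflection at Q by superposition:
  triangular load, peak 43 at the fixed end: w₀L⁴/(30EI) = 5871/EI
  clockwise couple 133.2 at a = 3.2: M₀a(2L − a)/(2EI) = 2728/EI
  UDL 8: wL⁴/(8EI) = 4096/EI
  δ_0 = 12695/EI
Tip deflection under a unit load at Q: L³/(3EI) = 170.7/EI.
The prop prevents deflection at Q: R_Q = δ_0/δ_{QQ} = 12695/170.7 = 74.38 kN.

R_Q = 74.38 kN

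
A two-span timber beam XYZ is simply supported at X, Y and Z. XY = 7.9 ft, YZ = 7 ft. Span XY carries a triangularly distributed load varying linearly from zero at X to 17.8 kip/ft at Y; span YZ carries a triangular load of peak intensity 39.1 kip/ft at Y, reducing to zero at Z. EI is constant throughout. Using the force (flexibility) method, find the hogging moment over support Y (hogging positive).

M_Y = 99.27 kip·ft

Insert a hinge at Y; M_Y is the redundant, and each span becomes simply supported.
End slopes at the hinge Y, treating each span as simply supported:
  span XY: triangular load, peak 17.8: w₀L³/(45EI) = 195/EI
  span YZ: triangular load, peak 39.1: w₀L³/(45EI) = 298/EI
  relative rotation θ_0 = (195 + 298)/EI = 493.1/EI
A unit hogging moment at Y produces rotation L₁/(3EI) + L₂/(3EI) = 4.967/EI.
Slope continuity at Y: θ_0 = M_Y·4.967/EI, so M_Y = 493.1/4.967 = 99.27 kip·ft (hogging).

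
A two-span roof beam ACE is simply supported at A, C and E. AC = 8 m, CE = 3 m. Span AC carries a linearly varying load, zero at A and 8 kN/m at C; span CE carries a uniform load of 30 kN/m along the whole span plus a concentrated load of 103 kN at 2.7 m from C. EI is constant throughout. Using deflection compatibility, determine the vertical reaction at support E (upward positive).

R_E = 125 kN

Insert a hinge at C; M_C is the redundant, and each span becomes simply supported.
End slopes at the hinge C, treating each span as simply supported:
  span AC: triangular load, peak 8: w₀L³/(45EI) = 91.02/EI
  span CE: UDL 30: wL³/(24EI) = 33.75/EI
  span CE: point load 103 at a = 2.7: Pab(L + b)/(6LEI) = 15.3/EI
  relative rotation θ_0 = (91.02 + 49.05)/EI = 140.1/EI
A unit hogging moment at C produces rotation L₁/(3EI) + L₂/(3EI) = 3.667/EI.
Slope continuity at C: θ_0 = M_C·3.667/EI, so M_C = 140.1/3.667 = 38.2 kN·m (hogging).
Span CE, ΣM about E: R_C^{CE}·3 = 165.9 + 38.2, so R_C^{CE} = 68.03 kN and R_E = 193 − 68.03 = 125 kN.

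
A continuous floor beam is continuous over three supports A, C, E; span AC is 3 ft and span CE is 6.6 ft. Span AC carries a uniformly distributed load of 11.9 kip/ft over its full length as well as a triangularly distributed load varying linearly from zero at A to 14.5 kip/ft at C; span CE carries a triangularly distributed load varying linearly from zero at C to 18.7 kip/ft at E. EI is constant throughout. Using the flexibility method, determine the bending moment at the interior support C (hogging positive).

M_C = 39.57 kip·ft

Insert a hinge at C; M_C is the redundant, and each span becomes simply supported.
Discontinuity in slope at C on the released structure — sum the simple-span end rotations:
  span AC: UDL 11.9: wL³/(24EI) = 13.39/EI
  span AC: triangular load, peak 14.5: w₀L³/(45EI) = 8.7/EI
  span CE: triangular load, peak 18.7: 7w₀L³/(360EI) = 104.5/EI
  relative rotation θ_0 = (22.09 + 104.5)/EI = 126.6/EI
A unit hogging moment at C produces rotation L₁/(3EI) + L₂/(3EI) = 3.2/EI.
Slope continuity at C: θ_0 = M_C·3.2/EI, so M_C = 126.6/3.2 = 39.57 kip·ft (hogging).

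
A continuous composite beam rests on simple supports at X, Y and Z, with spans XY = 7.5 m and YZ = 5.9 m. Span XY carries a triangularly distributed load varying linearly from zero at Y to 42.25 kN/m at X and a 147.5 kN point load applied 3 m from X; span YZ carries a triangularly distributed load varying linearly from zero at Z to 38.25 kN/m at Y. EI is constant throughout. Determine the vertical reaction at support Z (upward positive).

R_Z = 0.2063 kN

Take M_Y as the redundant. Released structure: two simple spans XY and YZ with a hinge at Y.
Discontinuity in slope at Y on the released structure — sum the simple-span end rotations:
  span XY: triangular load, peak 42.25: 7w₀L³/(360EI) = 346.6/EI
  span XY: point load 147.5 at a = 3: Pab(L + a)/(6LEI) = 464.6/EI
  span YZ: triangular load, peak 38.25: w₀L³/(45EI) = 174.6/EI
  relative rotation θ_0 = (811.2 + 174.6)/EI = 985.8/EI
A unit hogging moment at Y produces rotation L₁/(3EI) + L₂/(3EI) = 4.467/EI.
Slope continuity at Y: θ_0 = M_Y·4.467/EI, so M_Y = 985.8/4.467 = 220.7 kN·m (hogging).
Span YZ, ΣM about Z: R_Y^{YZ}·5.9 = 443.8 + 220.7, so R_Y^{YZ} = 112.6 kN and R_Z = 112.8 − 112.6 = 0.2063 kN.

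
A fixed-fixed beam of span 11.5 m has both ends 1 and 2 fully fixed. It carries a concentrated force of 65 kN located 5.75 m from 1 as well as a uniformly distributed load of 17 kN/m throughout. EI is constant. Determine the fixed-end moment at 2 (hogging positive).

Release both end moments; the primary structure is a simply-supported span 12 with redundants M_1 and M_2.
Simple-span end rotations at 1 and 2 under the given loads:
  at 1: point load 65 at a = 5.75: Pab(L + b)/(6LEI) = 537.3/EI
  at 2: point load 65 at a = 5.75: Pab(L + a)/(6LEI) = 537.3/EI
  at 1: UDL 17: wL³/(24EI) = 1077/EI
  at 2: UDL 17: wL³/(24EI) = 1077/EI
  θ_10 = 1615/EI,  θ_20 = 1615/EI
Flexibility coefficients: a unit moment at one end gives L/(3EI) there and L/(6EI) at the far end, so f₁₁ = f₂₂ = 3.833/EI and f₁₂ = f₂₁ = 1.917/EI.
Compatibility — zero rotation at each built-in end:
  3.833 M_1 + 1.917 M_2 = 1615
  1.917 M_1 + 3.833 M_2 = 1615
Solving the pair gives M_1 = 280.8 kN·m and M_2 = 280.8 kN·m (hogging).

M_2 = 280.8 kN·m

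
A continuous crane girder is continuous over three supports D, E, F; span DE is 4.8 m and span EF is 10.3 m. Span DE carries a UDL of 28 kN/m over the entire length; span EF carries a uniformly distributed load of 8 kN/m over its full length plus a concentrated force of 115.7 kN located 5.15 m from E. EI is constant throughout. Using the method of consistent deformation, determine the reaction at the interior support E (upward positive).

R_E = 242.7 kN

Insert a hinge at E; M_E is the redundant, and each span becomes simply supported.
Rotations at E on the released spans (each span's end-slope, ×1/EI):
  span DE: UDL 28: wL³/(24EI) = 129/EI
  span EF: UDL 8: wL³/(24EI) = 364.2/EI
  span EF: point load 115.7 at a = 5.15: Pab(L + b)/(6LEI) = 767.2/EI
  relative rotation θ_0 = (129 + 1131)/EI = 1260/EI
A unit hogging moment at E produces rotation L₁/(3EI) + L₂/(3EI) = 5.033/EI.
Slope continuity at E: θ_0 = M_E·5.033/EI, so M_E = 1260/5.033 = 250.4 kN·m (hogging).
Span DE, ΣM about D with M_E applied at E: R_E^{DE}·4.8 = 322.6 + 250.4, so R_E^{DE} = 119.4 kN and R_D = 134.4 − 119.4 = 15.03 kN.
Span EF, ΣM about F: R_E^{EF}·10.3 = 1020 + 250.4, so R_E^{EF} = 123.4 kN and R_F = 198.1 − 123.4 = 74.74 kN.
R_E = 119.4 + 123.4 = 242.7 kN.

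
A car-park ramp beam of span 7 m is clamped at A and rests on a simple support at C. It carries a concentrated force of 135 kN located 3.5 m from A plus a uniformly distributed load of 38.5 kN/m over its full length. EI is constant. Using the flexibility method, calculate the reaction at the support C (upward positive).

R_C = 143.2 kN

Release the roller at C. Primary structure: cantilever fixed at A.
Free-end deflection of the primary structure under the applied loading (downward +):
  point load 135 at a = 3.5: Pa²(3L − a)/(6EI) = 4823/EI
  UDL 38.5: wL⁴/(8EI) = 11555/EI
  δ_0 = 16378/EI
Flexibility coefficient — unit upward force at C: δ_{CC} = L³/(3EI) = 114.3/EI.
The prop prevents deflection at C: R_C = δ_0/δ_{CC} = 16378/114.3 = 143.2 kN.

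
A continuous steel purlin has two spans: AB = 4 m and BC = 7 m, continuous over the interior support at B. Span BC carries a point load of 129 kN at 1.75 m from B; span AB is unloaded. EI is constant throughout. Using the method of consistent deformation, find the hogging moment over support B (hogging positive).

M_B = 94.28 kN·m

Release continuity at B by inserting a hinge; the redundant is the internal moment M_B. The primary structure is two simply-supported spans AB and BC.
Rotations at B on the released spans (each span's end-slope, ×1/EI):
  span BC: point load 129 at a = 1.75: Pab(L + b)/(6LEI) = 345.7/EI
  relative rotation θ_0 = (0 + 345.7)/EI = 345.7/EI
A unit hogging moment at B produces rotation L₁/(3EI) + L₂/(3EI) = 3.667/EI.
Compatibility: M_B·(L₁+L₂)/(3EI) = θ_0, giving M_B = 94.28 kN·m (hogging).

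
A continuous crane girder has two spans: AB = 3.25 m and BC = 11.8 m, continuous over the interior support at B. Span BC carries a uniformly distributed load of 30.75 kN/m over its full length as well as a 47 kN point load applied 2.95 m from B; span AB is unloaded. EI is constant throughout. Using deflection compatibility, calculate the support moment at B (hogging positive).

M_B = 491 kN·m

Insert a hinge at B; M_B is the redundant, and each span becomes simply supported.
Discontinuity in slope at B on the released structure — sum the simple-span end rotations:
  span BC: UDL 30.75: wL³/(24EI) = 2105/EI
  span BC: point load 47 at a = 2.95: Pab(L + b)/(6LEI) = 357.9/EI
  relative rotation θ_0 = (0 + 2463)/EI = 2463/EI
A unit hogging moment at B produces rotation L₁/(3EI) + L₂/(3EI) = 5.017/EI.
Compatibility: M_B·(L₁+L₂)/(3EI) = θ_0, giving M_B = 491 kN·m (hogging).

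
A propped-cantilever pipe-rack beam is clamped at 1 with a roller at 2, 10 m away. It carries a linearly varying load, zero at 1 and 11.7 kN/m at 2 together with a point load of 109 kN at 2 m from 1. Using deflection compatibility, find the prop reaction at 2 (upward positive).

Remove the prop at 2; the released (primary) structure is a cantilever built in at 1.
Free-end deflection of the primary structure under the applied loading (downward +):
  triangular load, peak 11.7 at the free end: 11w₀L⁴/(120EI) = 10725/EI
  point load 109 at a = 2: Pa²(3L − a)/(6EI) = 2035/EI
  δ_0 = 12760/EI
Tip deflection under a unit load at 2: L³/(3EI) = 333.3/EI.
Compatibility at 2: δ_0 − R_2·δ_{22} = 0, so R_2 = 12760/333.3 = 38.28 kN.

R_2 = 38.28 kN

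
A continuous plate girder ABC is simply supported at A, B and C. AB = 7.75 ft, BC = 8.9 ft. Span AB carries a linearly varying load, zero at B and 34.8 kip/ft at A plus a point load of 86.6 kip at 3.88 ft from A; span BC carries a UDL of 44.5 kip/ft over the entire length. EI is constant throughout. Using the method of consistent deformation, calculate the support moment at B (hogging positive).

Release continuity at B by inserting a hinge; the redundant is the internal moment M_B. The primary structure is two simply-supported spans AB and BC.
Rotations at B on the released spans (each span's end-slope, ×1/EI):
  span AB: triangular load, peak 34.8: 7w₀L³/(360EI) = 315/EI
  span AB: point load 86.6 at a = 3.88: Pab(L + a)/(6LEI) = 325.2/EI
  span BC: UDL 44.5: wL³/(24EI) = 1307/EI
  relative rotation θ_0 = (640.2 + 1307)/EI = 1947/EI
A unit hogging moment at B produces rotation L₁/(3EI) + L₂/(3EI) = 5.55/EI.
Slope continuity at B: θ_0 = M_B·5.55/EI, so M_B = 1947/5.55 = 350.9 kip·ft (hogging).

M_B = 350.9 kip·ft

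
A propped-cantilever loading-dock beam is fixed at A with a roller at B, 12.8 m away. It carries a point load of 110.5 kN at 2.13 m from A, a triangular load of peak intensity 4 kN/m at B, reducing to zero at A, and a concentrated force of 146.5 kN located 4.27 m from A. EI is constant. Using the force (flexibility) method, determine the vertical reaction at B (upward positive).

Release the roller at B. Primary structure: cantilever fixed at A.
Primary-structure tip deflection at B by superposition:
  point load 110.5 at a = 2.13: Pa²(3L − a)/(6EI) = 3031/EI
  triangular load, peak 4 at the free end: 11w₀L⁴/(120EI) = 9843/EI
  point load 146.5 at a = 4.27: Pa²(3L − a)/(6EI) = 15194/EI
  δ_0 = 28067/EI
Tip deflection under a unit load at B: L³/(3EI) = 699.1/EI.
The prop prevents deflection at B: R_B = δ_0/δ_{BB} = 28067/699.1 = 40.15 kN.

R_B = 40.15 kN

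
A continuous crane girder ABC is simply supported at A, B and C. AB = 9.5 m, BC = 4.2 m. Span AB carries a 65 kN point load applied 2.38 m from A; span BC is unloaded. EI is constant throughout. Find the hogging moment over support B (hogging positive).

M_B = 50.27 kN·m

Take M_B as the redundant. Released structure: two simple spans AB and BC with a hinge at B.
Discontinuity in slope at B on the released structure — sum the simple-span end rotations:
  span AB: point load 65 at a = 2.38: Pab(L + a)/(6LEI) = 229.6/EI
  relative rotation θ_0 = (229.6 + 0)/EI = 229.6/EI
A unit hogging moment at B produces rotation L₁/(3EI) + L₂/(3EI) = 4.567/EI.
Slope continuity at B: θ_0 = M_B·4.567/EI, so M_B = 229.6/4.567 = 50.27 kN·m (hogging).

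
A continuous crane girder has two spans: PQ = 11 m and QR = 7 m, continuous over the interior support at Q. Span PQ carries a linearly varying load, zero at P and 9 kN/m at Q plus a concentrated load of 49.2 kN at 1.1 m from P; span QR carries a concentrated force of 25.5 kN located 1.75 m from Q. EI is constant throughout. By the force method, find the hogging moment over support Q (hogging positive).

M_Q = 72.13 kN·m

Release continuity at Q by inserting a hinge; the redundant is the internal moment M_Q. The primary structure is two simply-supported spans PQ and QR.
Rotations at Q on the released spans (each span's end-slope, ×1/EI):
  span PQ: triangular load, peak 9: w₀L³/(45EI) = 266.2/EI
  span PQ: point load 49.2 at a = 1.1: Pab(L + a)/(6LEI) = 98.23/EI
  span QR: point load 25.5 at a = 1.75: Pab(L + b)/(6LEI) = 68.33/EI
  relative rotation θ_0 = (364.4 + 68.33)/EI = 432.8/EI
A unit hogging moment at Q produces rotation L₁/(3EI) + L₂/(3EI) = 6/EI.
Slope continuity at Q: θ_0 = M_Q·6/EI, so M_Q = 432.8/6 = 72.13 kN·m (hogging).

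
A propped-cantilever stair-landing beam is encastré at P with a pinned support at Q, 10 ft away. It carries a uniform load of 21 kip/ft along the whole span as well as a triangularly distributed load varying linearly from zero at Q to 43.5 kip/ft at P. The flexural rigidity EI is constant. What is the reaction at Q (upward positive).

Release the roller at Q. Primary structure: cantilever fixed at P.
Primary-structure tip deflection at Q by superposition:
  UDL 21: wL⁴/(8EI) = 26250/EI
  triangular load, peak 43.5 at the fixed end: w₀L⁴/(30EI) = 14500/EI
  δ_0 = 40750/EI
Flexibility coefficient — unit upward force at Q: δ_{QQ} = L³/(3EI) = 333.3/EI.
Compatibility at Q: δ_0 − R_Q·δ_{QQ} = 0, so R_Q = 40750/333.3 = 122.2 kip.

R_Q = 122.2 kip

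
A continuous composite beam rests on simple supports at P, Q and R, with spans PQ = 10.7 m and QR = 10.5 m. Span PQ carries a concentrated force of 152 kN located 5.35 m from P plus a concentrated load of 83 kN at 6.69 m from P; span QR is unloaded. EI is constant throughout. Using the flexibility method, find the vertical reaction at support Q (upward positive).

R_Q = 173 kN

Release continuity at Q by inserting a hinge; the redundant is the internal moment M_Q. The primary structure is two simply-supported spans PQ and QR.
Rotations at Q on the released spans (each span's end-slope, ×1/EI):
  span PQ: point load 152 at a = 5.35: Pab(L + a)/(6LEI) = 1088/EI
  span PQ: point load 83 at a = 6.69: Pab(L + a)/(6LEI) = 603.1/EI
  relative rotation θ_0 = (1691 + 0)/EI = 1691/EI
A unit hogging moment at Q produces rotation L₁/(3EI) + L₂/(3EI) = 7.067/EI.
Compatibility: M_Q·(L₁+L₂)/(3EI) = θ_0, giving M_Q = 239.3 kN·m (hogging).
Span PQ, ΣM about P with M_Q applied at Q: R_Q^{PQ}·10.7 = 1368 + 239.3, so R_Q^{PQ} = 150.3 kN and R_P = 235 − 150.3 = 84.74 kN.
Span QR, ΣM about R: R_Q^{QR}·10.5 = 0 + 239.3, so R_Q^{QR} = 22.79 kN and R_R = 0 − 22.79 = -22.79 kN.
R_Q = 150.3 + 22.79 = 173 kN.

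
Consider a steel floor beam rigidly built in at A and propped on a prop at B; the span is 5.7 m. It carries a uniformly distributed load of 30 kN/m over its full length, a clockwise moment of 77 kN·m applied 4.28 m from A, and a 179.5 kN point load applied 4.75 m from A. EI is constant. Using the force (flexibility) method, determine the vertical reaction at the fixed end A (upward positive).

R_A = 132.3 kN

Remove the prop at B; the released (primary) structure is a cantilever built in at A.
Downward deflection at the released point B due to the loads:
  UDL 30: wL⁴/(8EI) = 3959/EI
  clockwise couple 77 at a = 4.28: M₀a(2L − a)/(2EI) = 1173/EI
  point load 179.5 at a = 4.75: Pa²(3L − a)/(6EI) = 8336/EI
  δ_0 = 13468/EI
Flexibility coefficient — unit upward force at B: δ_{BB} = L³/(3EI) = 61.73/EI.
Compatibility at B: δ_0 − R_B·δ_{BB} = 0, so R_B = 13468/61.73 = 218.2 kN.
Vertical equilibrium: R_A = ΣP − R_B = 350.5 − 218.2 = 132.3 kN.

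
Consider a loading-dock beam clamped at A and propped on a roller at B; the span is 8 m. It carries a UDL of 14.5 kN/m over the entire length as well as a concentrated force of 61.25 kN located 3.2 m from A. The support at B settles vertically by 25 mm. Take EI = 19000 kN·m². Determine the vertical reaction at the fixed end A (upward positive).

Remove the prop at B; the released (primary) structure is a cantilever built in at A.
Downward deflection at the released point B due to the loads:
  UDL 14.5: wL⁴/(8EI) = 7424/EI
  point load 61.25 at a = 3.2: Pa²(3L − a)/(6EI) = 2174/EI
  δ_0 = 9598/EI
Flexibility coefficient — unit upward force at B: δ_{BB} = L³/(3EI) = 170.7/EI.
With EI = 19000 kN·m²: δ_0 = 0.50517 m and δ_{BB} = 0.008982 m/kN.
Compatibility — the beam at B must follow the support down by 0.025 m: δ_0 − R_B·δ_{BB} = 0.025, so R_B = (0.50517 − 0.025)/0.008982 = 53.46 kN.
Vertical equilibrium: R_A = ΣP − R_B = 177.2 − 53.46 = 123.8 kN.

R_A = 123.8 kN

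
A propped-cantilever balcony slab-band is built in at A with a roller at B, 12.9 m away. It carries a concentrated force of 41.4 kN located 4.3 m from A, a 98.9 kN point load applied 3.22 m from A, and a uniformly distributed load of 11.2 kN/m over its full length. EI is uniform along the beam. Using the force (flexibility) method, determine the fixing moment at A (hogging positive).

Choose R_B as the redundant. The primary structure is the cantilever fixed at A.
Primary-structure tip deflection at B by superposition:
  point load 41.4 at a = 4.3: Pa²(3L − a)/(6EI) = 4389/EI
  point load 98.9 at a = 3.22: Pa²(3L − a)/(6EI) = 6064/EI
  UDL 11.2: wL⁴/(8EI) = 38769/EI
  δ_0 = 49222/EI
Tip deflection under a unit load at B: L³/(3EI) = 715.6/EI.
Compatibility at B: δ_0 − R_B·δ_{BB} = 0, so R_B = 49222/715.6 = 68.79 kN.
Moment equilibrium about A: M_A = Σ(load moments about A) − R_B·L = 1428 − 68.79×12.9 = 541 kN·m.

M_A = 541 kN·m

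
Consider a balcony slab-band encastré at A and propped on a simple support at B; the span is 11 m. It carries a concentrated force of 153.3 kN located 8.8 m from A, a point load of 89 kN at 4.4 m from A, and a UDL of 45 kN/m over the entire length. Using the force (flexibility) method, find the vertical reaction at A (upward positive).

Release the roller at B. Primary structure: cantilever fixed at A.
Free-end deflection of the primary structure under the applied loading (downward +):
  point load 153.3 at a = 8.8: Pa²(3L − a)/(6EI) = 47882/EI
  point load 89 at a = 4.4: Pa²(3L − a)/(6EI) = 8213/EI
  UDL 45: wL⁴/(8EI) = 82356/EI
  δ_0 = 138451/EI
Flexibility coefficient — unit upward force at B: δ_{BB} = L³/(3EI) = 443.7/EI.
The prop prevents deflection at B: R_B = δ_0/δ_{BB} = 138451/443.7 = 312.1 kN.
Vertical equilibrium: R_A = ΣP − R_B = 737.3 − 312.1 = 425.2 kN.

R_A = 425.2 kN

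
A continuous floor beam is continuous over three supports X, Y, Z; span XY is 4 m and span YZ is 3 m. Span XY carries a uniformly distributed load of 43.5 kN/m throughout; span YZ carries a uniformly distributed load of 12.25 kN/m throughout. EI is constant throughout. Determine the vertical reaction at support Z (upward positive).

R_Z = -0.1652 kN

Take M_Y as the redundant. Released structure: two simple spans XY and YZ with a hinge at Y.
Discontinuity in slope at Y on the released structure — sum the simple-span end rotations:
  span XY: UDL 43.5: wL³/(24EI) = 116/EI
  span YZ: UDL 12.25: wL³/(24EI) = 13.78/EI
  relative rotation θ_0 = (116 + 13.78)/EI = 129.8/EI
A unit hogging moment at Y produces rotation L₁/(3EI) + L₂/(3EI) = 2.333/EI.
Compatibility: M_Y·(L₁+L₂)/(3EI) = θ_0, giving M_Y = 55.62 kN·m (hogging).
Span YZ, ΣM about Z: R_Y^{YZ}·3 = 55.12 + 55.62, so R_Y^{YZ} = 36.92 kN and R_Z = 36.75 − 36.92 = -0.1652 kN.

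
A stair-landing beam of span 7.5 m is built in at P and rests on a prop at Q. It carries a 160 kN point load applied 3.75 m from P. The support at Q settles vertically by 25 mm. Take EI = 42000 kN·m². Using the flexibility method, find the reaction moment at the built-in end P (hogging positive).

Take the reaction at Q as the redundant and release it; the primary structure is a cantilever fixed at P.
Free-end deflection of the primary structure under the applied loading (downward +):
  point load 160 at a = 3.75: Pa²(3L − a)/(6EI) = 7031/EI
Tip deflection under a unit load at Q: L³/(3EI) = 140.6/EI.
With EI = 42000 kN·m²: δ_0 = 0.16741 m and δ_{QQ} = 0.003348 m/kN.
Compatibility — the beam at Q must follow the support down by 0.025 m: δ_0 − R_Q·δ_{QQ} = 0.025, so R_Q = (0.16741 − 0.025)/0.003348 = 42.53 kN.
Moment equilibrium about P: M_P = Σ(load moments about P) − R_Q·L = 600 − 42.53×7.5 = 281 kN·m.

M_P = 281 kN·m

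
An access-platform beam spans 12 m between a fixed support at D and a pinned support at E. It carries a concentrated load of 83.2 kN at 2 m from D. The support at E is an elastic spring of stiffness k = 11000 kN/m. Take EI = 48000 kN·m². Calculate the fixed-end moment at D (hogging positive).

M_D = 127.4 kN·m

Release the roller at E. Primary structure: cantilever fixed at D.
Deflection at E on the released cantilever, summing each load's contribution:
  point load 83.2 at a = 2: Pa²(3L − a)/(6EI) = 1886/EI
Tip deflection under a unit load at E: L³/(3EI) = 576/EI.
With EI = 48000 kN·m²: δ_0 = 0.039289 m and δ_{EE} = 0.012 m/kN.
Compatibility — the spring shortens by R_E/k under the reaction it provides: δ_0 − R_E·δ_{EE} = R_E/k. With 1/k = 0.000091 m/kN, R_E = δ_0 / (δ_{EE} + 1/k) = 0.039289 / (0.012 + 0.000091) = 3.249 kN.
Moment equilibrium about D: M_D = Σ(load moments about D) − R_E·L = 166.4 − 3.249×12 = 127.4 kN·m.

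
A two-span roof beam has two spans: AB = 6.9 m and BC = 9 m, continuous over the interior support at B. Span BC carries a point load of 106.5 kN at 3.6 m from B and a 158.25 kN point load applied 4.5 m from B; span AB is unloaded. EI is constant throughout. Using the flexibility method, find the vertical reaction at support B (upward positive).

Take M_B as the redundant. Released structure: two simple spans AB and BC with a hinge at B.
End slopes at the hinge B, treating each span as simply supported:
  span BC: point load 106.5 at a = 3.6: Pab(L + b)/(6LEI) = 552.1/EI
  span BC: point load 158.25 at a = 4.5: Pab(L + b)/(6LEI) = 801.1/EI
  relative rotation θ_0 = (0 + 1353)/EI = 1353/EI
A unit hogging moment at B produces rotation L₁/(3EI) + L₂/(3EI) = 5.3/EI.
Compatibility: M_B·(L₁+L₂)/(3EI) = θ_0, giving M_B = 255.3 kN·m (hogging).
Span AB, ΣM about A with M_B applied at B: R_B^{AB}·6.9 = 0 + 255.3, so R_B^{AB} = 37 kN and R_A = 0 − 37 = -37 kN.
Span BC, ΣM about C: R_B^{BC}·9 = 1287 + 255.3, so R_B^{BC} = 171.4 kN and R_C = 264.8 − 171.4 = 93.36 kN.
R_B = 37 + 171.4 = 208.4 kN.

R_B = 208.4 kN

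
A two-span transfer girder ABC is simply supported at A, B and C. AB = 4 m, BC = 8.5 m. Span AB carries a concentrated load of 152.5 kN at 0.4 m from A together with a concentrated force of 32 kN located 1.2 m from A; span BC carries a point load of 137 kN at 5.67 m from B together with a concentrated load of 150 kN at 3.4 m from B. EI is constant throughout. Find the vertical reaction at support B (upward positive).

Take M_B as the redundant. Released structure: two simple spans AB and BC with a hinge at B.
End slopes at the hinge B, treating each span as simply supported:
  span AB: point load 152.5 at a = 0.4: Pab(L + a)/(6LEI) = 40.26/EI
  span AB: point load 32 at a = 1.2: Pab(L + a)/(6LEI) = 23.3/EI
  span BC: point load 137 at a = 5.67: Pab(L + b)/(6LEI) = 488.4/EI
  span BC: point load 150 at a = 3.4: Pab(L + b)/(6LEI) = 693.6/EI
  relative rotation θ_0 = (63.56 + 1182)/EI = 1246/EI
A unit hogging moment at B produces rotation L₁/(3EI) + L₂/(3EI) = 4.167/EI.
Slope continuity at B: θ_0 = M_B·4.167/EI, so M_B = 1246/4.167 = 298.9 kN·m (hogging).
Span AB, ΣM about A with M_B applied at B: R_B^{AB}·4 = 99.4 + 298.9, so R_B^{AB} = 99.58 kN and R_A = 184.5 − 99.58 = 84.92 kN.
Span BC, ΣM about C: R_B^{BC}·8.5 = 1153 + 298.9, so R_B^{BC} = 170.8 kN and R_C = 287 − 170.8 = 116.2 kN.
R_B = 99.58 + 170.8 = 270.4 kN.

R_B = 270.4 kN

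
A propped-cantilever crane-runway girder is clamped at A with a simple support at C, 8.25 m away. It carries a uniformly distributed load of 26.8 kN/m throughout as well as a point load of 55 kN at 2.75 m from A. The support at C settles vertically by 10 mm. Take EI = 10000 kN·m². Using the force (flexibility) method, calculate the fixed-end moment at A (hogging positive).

Take the reaction at C as the redundant and release it; the primary structure is a cantilever fixed at A.
Deflection at C on the released cantilever, summing each load's contribution:
  UDL 26.8: wL⁴/(8EI) = 15519/EI
  point load 55 at a = 2.75: Pa²(3L − a)/(6EI) = 1525/EI
  δ_0 = 17044/EI
Flexibility coefficient — unit upward force at C: δ_{CC} = L³/(3EI) = 187.2/EI.
With EI = 10000 kN·m²: δ_0 = 1.7044 m and δ_{CC} = 0.018717 m/kN.
Compatibility — the beam at C must follow the support down by 0.01 m: δ_0 − R_C·δ_{CC} = 0.01, so R_C = (1.7044 − 0.01)/0.018717 = 90.53 kN.
Moment equilibrium about A: M_A = Σ(load moments about A) − R_C·L = 1063 − 90.53×8.25 = 316.4 kN·m.

M_A = 316.4 kN·m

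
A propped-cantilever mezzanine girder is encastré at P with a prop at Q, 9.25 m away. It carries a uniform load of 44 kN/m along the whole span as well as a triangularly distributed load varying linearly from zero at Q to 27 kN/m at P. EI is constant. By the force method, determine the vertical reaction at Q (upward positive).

R_Q = 177.6 kN

Remove the prop at Q; the released (primary) structure is a cantilever built in at P.
Primary-structure tip deflection at Q by superposition:
  UDL 44: wL⁴/(8EI) = 40265/EI
  triangular load, peak 27 at the fixed end: w₀L⁴/(30EI) = 6589/EI
  δ_0 = 46854/EI
Tip deflection under a unit load at Q: L³/(3EI) = 263.8/EI.
The prop prevents deflection at Q: R_Q = δ_0/δ_{QQ} = 46854/263.8 = 177.6 kN.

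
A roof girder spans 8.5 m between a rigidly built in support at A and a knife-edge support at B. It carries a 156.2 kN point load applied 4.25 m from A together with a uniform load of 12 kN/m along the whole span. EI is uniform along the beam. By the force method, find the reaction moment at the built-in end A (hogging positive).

M_A = 357.3 kN·m

Remove the prop at B; the released (primary) structure is a cantilever built in at A.
Primary-structure tip deflection at B by superposition:
  point load 156.2 at a = 4.25: Pa²(3L − a)/(6EI) = 9992/EI
  UDL 12: wL⁴/(8EI) = 7830/EI
  δ_0 = 17822/EI
Tip deflection under a unit load at B: L³/(3EI) = 204.7/EI.
The prop prevents deflection at B: R_B = δ_0/δ_{BB} = 17822/204.7 = 87.06 kN.
Moment equilibrium about A: M_A = Σ(load moments about A) − R_B·L = 1097 − 87.06×8.5 = 357.3 kN·m.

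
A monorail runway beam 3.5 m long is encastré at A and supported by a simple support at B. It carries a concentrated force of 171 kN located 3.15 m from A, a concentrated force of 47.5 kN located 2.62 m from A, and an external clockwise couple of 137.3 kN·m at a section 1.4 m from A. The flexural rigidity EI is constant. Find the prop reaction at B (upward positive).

Take the reaction at B as the redundant and release it; the primary structure is a cantilever fixed at A.
Deflection at B on the released cantilever, summing each load's contribution:
  point load 171 at a = 3.15: Pa²(3L − a)/(6EI) = 2079/EI
  point load 47.5 at a = 2.62: Pa²(3L − a)/(6EI) = 428.2/EI
  clockwise couple 137.3 at a = 1.4: M₀a(2L − a)/(2EI) = 538.2/EI
  δ_0 = 3045/EI
Flexibility coefficient — unit upward force at B: δ_{BB} = L³/(3EI) = 14.29/EI.
The prop prevents deflection at B: R_B = δ_0/δ_{BB} = 3045/14.29 = 213.1 kN.

R_B = 213.1 kN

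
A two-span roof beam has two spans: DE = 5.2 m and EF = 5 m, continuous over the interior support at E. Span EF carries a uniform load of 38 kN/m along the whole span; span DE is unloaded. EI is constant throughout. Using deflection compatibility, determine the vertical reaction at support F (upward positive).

Insert a hinge at E; M_E is the redundant, and each span becomes simply supported.
End slopes at the hinge E, treating each span as simply supported:
  span EF: UDL 38: wL³/(24EI) = 197.9/EI
  relative rotation θ_0 = (0 + 197.9)/EI = 197.9/EI
A unit hogging moment at E produces rotation L₁/(3EI) + L₂/(3EI) = 3.4/EI.
Slope continuity at E: θ_0 = M_E·3.4/EI, so M_E = 197.9/3.4 = 58.21 kN·m (hogging).
Span EF, ΣM about F: R_E^{EF}·5 = 475 + 58.21, so R_E^{EF} = 106.6 kN and R_F = 190 − 106.6 = 83.36 kN.

R_F = 83.36 kN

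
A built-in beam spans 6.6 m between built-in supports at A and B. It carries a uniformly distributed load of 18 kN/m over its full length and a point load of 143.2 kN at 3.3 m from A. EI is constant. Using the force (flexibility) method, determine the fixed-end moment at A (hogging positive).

Take the two fixed-end moments M_A, M_B as redundants; the released structure is the simple span AB.
Simple-span end rotations at A and B under the given loads:
  at A: UDL 18: wL³/(24EI) = 215.6/EI
  at B: UDL 18: wL³/(24EI) = 215.6/EI
  at A: point load 143.2 at a = 3.3: Pab(L + b)/(6LEI) = 389.9/EI
  at B: point load 143.2 at a = 3.3: Pab(L + a)/(6LEI) = 389.9/EI
  θ_A0 = 605.5/EI,  θ_B0 = 605.5/EI
Flexibility coefficients: a unit moment at one end gives L/(3EI) there and L/(6EI) at the far end, so f₁₁ = f₂₂ = 2.2/EI and f₁₂ = f₂₁ = 1.1/EI.
Compatibility — zero rotation at each built-in end:
  2.2 M_A + 1.1 M_B = 605.5
  1.1 M_A + 2.2 M_B = 605.5
Solving the pair gives M_A = 183.5 kN·m and M_B = 183.5 kN·m (hogging).

M_A = 183.5 kN·m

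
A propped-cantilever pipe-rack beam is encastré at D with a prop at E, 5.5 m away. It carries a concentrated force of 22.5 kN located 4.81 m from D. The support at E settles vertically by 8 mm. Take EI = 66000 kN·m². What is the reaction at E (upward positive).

R_E = 8.767 kN

Release the roller at E. Primary structure: cantilever fixed at D.
Downward deflection at the released point E due to the loads:
  point load 22.5 at a = 4.81: Pa²(3L − a)/(6EI) = 1014/EI
Flexibility coefficient — unit upward force at E: δ_{EE} = L³/(3EI) = 55.46/EI.
With EI = 66000 kN·m²: δ_0 = 0.015367 m and δ_{EE} = 0.00084 m/kN.
Compatibility — the beam at E must follow the support down by 0.008 m: δ_0 − R_E·δ_{EE} = 0.008, so R_E = (0.015367 − 0.008)/0.00084 = 8.767 kN.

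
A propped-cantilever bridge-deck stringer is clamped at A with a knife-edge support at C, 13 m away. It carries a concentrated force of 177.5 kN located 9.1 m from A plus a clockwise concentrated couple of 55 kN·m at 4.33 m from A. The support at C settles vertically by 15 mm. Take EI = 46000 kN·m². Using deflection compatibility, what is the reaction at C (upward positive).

Take the reaction at C as the redundant and release it; the primary structure is a cantilever fixed at A.
Deflection at C on the released cantilever, summing each load's contribution:
  point load 177.5 at a = 9.1: Pa²(3L − a)/(6EI) = 73249/EI
  clockwise couple 55 at a = 4.33: M₀a(2L − a)/(2EI) = 2580/EI
  δ_0 = 75829/EI
Tip deflection under a unit load at C: L³/(3EI) = 732.3/EI.
With EI = 46000 kN·m²: δ_0 = 1.6485 m and δ_{CC} = 0.01592 m/kN.
Compatibility — the beam at C must follow the support down by 0.015 m: δ_0 − R_C·δ_{CC} = 0.015, so R_C = (1.6485 − 0.015)/0.01592 = 102.6 kN.

R_C = 102.6 kN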